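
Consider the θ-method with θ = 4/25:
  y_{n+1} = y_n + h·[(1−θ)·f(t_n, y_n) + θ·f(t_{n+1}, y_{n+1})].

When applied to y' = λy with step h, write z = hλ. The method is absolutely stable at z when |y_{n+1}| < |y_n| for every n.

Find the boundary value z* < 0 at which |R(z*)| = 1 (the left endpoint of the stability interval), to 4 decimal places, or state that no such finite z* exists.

z* = -2.9412.

Test eqn y'=λy, z=hλ:
  y_{n+1} = y_n + z·[21/25·y_n + 4/25·y_{n+1}] ⇒ (1 − 4/25z)y_{n+1} = (1 + 21/25z)y_n
  so R(z) = (1 + 21/25z)/(1 − 4/25z).

Find x<0 with |R(x)|<1.
x=-0.38: |R|=0.6418
R=−1: 1+21/25x = −1+4/25x ⇒ -17/25x=2 ⇒ x=2/(-17/25)=-2.9412
Confirm numerically:
  x=-2.517: |R|=0.79437 <1
  x=-2.412: |R|=0.74036 <1
  x=-2.348: |R|=0.70679 <1
  x=-1.268: |R|=0.05414 <1
  x=-3.195: |R|=1.11421 >1
  x=-3.085: |R|=1.06548 >1
  x=-2.962: |R|=1.00961 >1
So |R|<1 on (-2.9412, 0).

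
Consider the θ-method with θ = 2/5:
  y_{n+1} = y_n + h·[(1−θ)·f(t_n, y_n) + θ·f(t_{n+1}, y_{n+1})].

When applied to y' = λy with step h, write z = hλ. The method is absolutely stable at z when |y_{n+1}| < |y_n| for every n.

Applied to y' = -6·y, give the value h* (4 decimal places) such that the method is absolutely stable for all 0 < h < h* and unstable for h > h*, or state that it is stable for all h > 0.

(-10.0000,0); λ=-6 ⇒ h* = (10)/6 = 1.6667.

Set f=λy, z=hλ:
  y_{n+1} = y_n + z·[3/5·y_n + 2/5·y_{n+1}] ⇒ (1 − 2/5z)y_{n+1} = (1 + 3/5z)y_n
  so R(z) = (1 + 3/5z)/(1 − 2/5z).

Boundary: |R(x)|=1, x<0.
x=-0.33: |R|=0.7085
R=−1: 1+3/5x = −1+2/5x ⇒ -1/5x=2 ⇒ x=2/(-1/5)=-10.0000
Confirm numerically:
  x=-8.946: |R|=0.95396 <1
  x=-8.730: |R|=0.94346 <1
  x=-7.740: |R|=0.88965 <1
  x=-10.513: |R|=1.01971 >1
  x=-10.223: |R|=1.00876 >1
Stable set (-10.0000, 0).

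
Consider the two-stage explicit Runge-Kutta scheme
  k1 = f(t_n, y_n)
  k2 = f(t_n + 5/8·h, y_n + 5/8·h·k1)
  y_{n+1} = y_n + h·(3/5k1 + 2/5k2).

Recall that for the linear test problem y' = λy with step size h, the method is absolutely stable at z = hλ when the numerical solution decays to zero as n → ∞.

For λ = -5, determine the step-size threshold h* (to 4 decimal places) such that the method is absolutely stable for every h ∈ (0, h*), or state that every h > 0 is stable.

(-4.0000,0); λ=-5 ⇒ h* = (4)/5 = 0.8000.

With y'=λy (z=hλ):
  k1=λy_n ⇒ h·k1=z·y_n;  k2=λ(1+5/8z)y_n ⇒ h·k2=z(1+5/8z)y_n
  y_{n+1}/y_n = 1 + 3/5z + 2/5z(1+5/8z) = 1 + z + 1/4z²
  ⇒ R(z) = 1 + z + 1/4z².

Find x<0 with |R(x)|<1.
x=-1.51: |R|=0.0600
R=1: x+1/4x²=0 ⇒ x=−4=-4.0000; min R=1−1/(4·1/4)=0.0000>−1
Confirm numerically:
  x=-3.442: |R|=0.51984 <1
  x=-3.356: |R|=0.45968 <1
  x=-3.213: |R|=0.36784 <1
  x=-2.008: |R|=0.00002 <1
  x=-4.384: |R|=1.42086 >1
  x=-4.264: |R|=1.28142 >1
So |R|<1 on (-4.0000, 0).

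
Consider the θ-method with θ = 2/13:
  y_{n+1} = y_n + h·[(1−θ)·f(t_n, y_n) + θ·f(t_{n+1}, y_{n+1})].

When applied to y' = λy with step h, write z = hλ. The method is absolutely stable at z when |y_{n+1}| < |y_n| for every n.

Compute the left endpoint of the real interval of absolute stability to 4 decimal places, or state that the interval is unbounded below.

left endpoint -2.8889.

With y'=λy (z=hλ):
  y_{n+1} = y_n + z·[11/13·y_n + 2/13·y_{n+1}] ⇒ (1 − 2/13z)y_{n+1} = (1 + 11/13z)y_n
  R(z) = (1 + 11/13z)/(1 − 2/13z).

Solve |R(x)|<1 on ℝ⁻.
x=-0.52: |R|=0.5185
R=−1: 1+11/13x = −1+2/13x ⇒ -9/13x=2 ⇒ x=2/(-9/13)=-2.8889
Confirm numerically:
  x=-2.861: |R|=0.98659 <1
  x=-1.989: |R|=0.52297 <1
  x=-1.453: |R|=0.18754 <1
  x=-1.344: |R|=0.11372 <1
  x=-3.139: |R|=1.11677 >1
  x=-3.138: |R|=1.11631 >1
  x=-2.943: |R|=1.02579 >1
So |R|<1 on (-2.8889, 0).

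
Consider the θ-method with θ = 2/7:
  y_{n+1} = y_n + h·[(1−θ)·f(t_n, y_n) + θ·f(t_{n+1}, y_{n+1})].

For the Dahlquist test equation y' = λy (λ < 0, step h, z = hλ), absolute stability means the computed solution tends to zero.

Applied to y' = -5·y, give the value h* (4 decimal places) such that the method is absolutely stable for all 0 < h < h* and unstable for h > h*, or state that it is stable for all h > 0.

(-4.6667,0); λ=-5 ⇒ h* = (14/3)/5 = 0.9333.

Set f=λy, z=hλ:
  y_{n+1} = y_n + z·[5/7·y_n + 2/7·y_{n+1}] ⇒ (1 − 2/7z)y_{n+1} = (1 + 5/7z)y_n
  Hence R(z) = (1 + 5/7z)/(1 − 2/7z).

Boundary: |R(x)|=1, x<0.
x=-0.56: |R|=0.5172
R=−1: 1+5/7x = −1+2/7x ⇒ -3/7x=2 ⇒ x=2/(-3/7)=-4.6667
Confirm numerically:
  x=-2.656: |R|=0.51007 <1
  x=-2.573: |R|=0.48288 <1
  x=-1.993: |R|=0.26989 <1
  x=-5.160: |R|=1.08545 >1
  x=-5.036: |R|=1.06490 >1
  x=-4.817: |R|=1.02711 >1
Stable set (-4.6667, 0).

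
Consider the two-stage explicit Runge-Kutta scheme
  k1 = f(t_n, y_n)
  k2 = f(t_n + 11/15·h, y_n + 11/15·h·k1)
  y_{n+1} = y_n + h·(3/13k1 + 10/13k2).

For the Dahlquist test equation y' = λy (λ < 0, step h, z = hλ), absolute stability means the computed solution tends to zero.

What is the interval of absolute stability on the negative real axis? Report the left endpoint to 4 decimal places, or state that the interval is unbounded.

(-1.7727, 0).

On y'=λy, z=hλ:
  k1=λy_n ⇒ h·k1=z·y_n;  k2=λ(1+11/15z)y_n ⇒ h·k2=z(1+11/15z)y_n
  y_{n+1}/y_n = 1 + 3/13z + 10/13z(1+11/15z) = 1 + z + 22/39z²
  so R(z) = 1 + z + 22/39z².

Need |R(x)|<1, x<0.
x=-1.56: |R|=0.8128
R=1: x+22/39x²=0 ⇒ x=−39/22=-1.7727; min R=1−1/(4·22/39)=0.5568>−1
Confirm numerically:
  x=-1.094: |R|=0.58114 <1
  x=-0.936: |R|=0.55821 <1
  x=-0.819: |R|=0.55938 <1
  x=-2.063: |R|=1.33780 >1
  x=-1.949: |R|=1.19380 >1
Interval (-1.7727, 0).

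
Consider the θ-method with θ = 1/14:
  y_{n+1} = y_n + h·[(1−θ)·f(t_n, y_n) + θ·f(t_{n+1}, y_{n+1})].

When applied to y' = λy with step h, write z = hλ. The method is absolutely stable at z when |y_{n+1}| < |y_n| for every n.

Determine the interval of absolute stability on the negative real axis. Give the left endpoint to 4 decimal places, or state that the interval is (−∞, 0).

(-2.3333, 0).

Test eqn y'=λy, z=hλ:
  y_{n+1} = y_n + z·[13/14·y_n + 1/14·y_{n+1}] ⇒ (1 − 1/14z)y_{n+1} = (1 + 13/14z)y_n
  so R(z) = (1 + 13/14z)/(1 − 1/14z).

Solve |R(x)|<1 on ℝ⁻.
x=-0.51: |R|=0.5079
R=−1: 1+13/14x = −1+1/14x ⇒ -6/7x=2 ⇒ x=2/(-6/7)=-2.3333
Confirm numerically:
  x=-2.287: |R|=0.96586 <1
  x=-1.962: |R|=0.72084 <1
  x=-1.725: |R|=0.53577 <1
  x=-1.412: |R|=0.28264 <1
  x=-2.881: |R|=1.38931 >1
  x=-2.785: |R|=1.32291 >1
Interval (-2.3333, 0).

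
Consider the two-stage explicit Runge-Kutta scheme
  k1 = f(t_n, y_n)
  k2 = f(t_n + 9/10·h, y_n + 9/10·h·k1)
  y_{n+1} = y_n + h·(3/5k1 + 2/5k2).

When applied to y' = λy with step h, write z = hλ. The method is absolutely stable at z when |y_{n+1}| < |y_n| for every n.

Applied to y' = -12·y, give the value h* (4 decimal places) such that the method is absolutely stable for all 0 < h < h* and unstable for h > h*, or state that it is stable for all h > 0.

(-2.7778,0); λ=-12 ⇒ h* = (25/9)/12 = 0.2315.

Test eqn y'=λy, z=hλ:
  k1=λy_n ⇒ h·k1=z·y_n;  k2=λ(1+9/10z)y_n ⇒ h·k2=z(1+9/10z)y_n
  y_{n+1}/y_n = 1 + 3/5z + 2/5z(1+9/10z) = 1 + z + 9/25z²
  so R(z) = 1 + z + 9/25z².

Boundary: |R(x)|=1, x<0.
x=-1.54: |R|=0.3138
R=1: x+9/25x²=0 ⇒ x=−25/9=-2.7778; min R=1−1/(4·9/25)=0.3056>−1
Confirm numerically:
  x=-2.405: |R|=0.67725 <1
  x=-1.744: |R|=0.35095 <1
  x=-1.285: |R|=0.30944 <1
  x=-3.230: |R|=1.52584 >1
  x=-3.035: |R|=1.28104 >1
Stable set (-2.7778, 0).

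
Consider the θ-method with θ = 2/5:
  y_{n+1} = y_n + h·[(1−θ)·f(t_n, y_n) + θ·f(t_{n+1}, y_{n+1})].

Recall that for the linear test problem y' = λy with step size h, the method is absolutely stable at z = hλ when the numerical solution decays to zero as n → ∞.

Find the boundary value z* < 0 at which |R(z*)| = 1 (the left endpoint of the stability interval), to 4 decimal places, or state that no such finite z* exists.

z* = -10.0000.

With y'=λy (z=hλ):
  y_{n+1} = y_n + z·[3/5·y_n + 2/5·y_{n+1}] ⇒ (1 − 2/5z)y_{n+1} = (1 + 3/5z)y_n
  so R(z) = (1 + 3/5z)/(1 − 2/5z).

Solve |R(x)|<1 on ℝ⁻.
x=-1.5: |R|=0.0625
R=−1: 1+3/5x = −1+2/5x ⇒ -1/5x=2 ⇒ x=2/(-1/5)=-10.0000
Confirm numerically:
  x=-8.642: |R|=0.93906 <1
  x=-5.912: |R|=0.75701 <1
  x=-4.646: |R|=0.62538 <1
  x=-4.550: |R|=0.61348 <1
  x=-10.528: |R|=1.02026 >1
  x=-10.436: |R|=1.01685 >1
  x=-10.276: |R|=1.01080 >1
So |R|<1 on (-10.0000, 0).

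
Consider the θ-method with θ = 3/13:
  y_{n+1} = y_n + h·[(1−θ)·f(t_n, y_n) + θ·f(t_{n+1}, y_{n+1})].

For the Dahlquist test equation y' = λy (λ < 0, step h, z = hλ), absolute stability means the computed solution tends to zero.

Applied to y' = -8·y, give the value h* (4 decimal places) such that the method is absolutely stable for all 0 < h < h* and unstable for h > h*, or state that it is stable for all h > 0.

Test eqn y'=λy, z=hλ:
  y_{n+1} = y_n + z·[10/13·y_n + 3/13·y_{n+1}] ⇒ (1 − 3/13z)y_{n+1} = (1 + 10/13z)y_n
  so R(z) = (1 + 10/13z)/(1 − 3/13z).

Need |R(x)|<1, x<0.
x=-1.56: |R|=0.1471
R=−1: 1+10/13x = −1+3/13x ⇒ -7/13x=2 ⇒ x=2/(-7/13)=-3.7143
Confirm numerically:
  x=-3.603: |R|=0.96728 <1
  x=-3.237: |R|=0.85289 <1
  x=-3.019: |R|=0.77934 <1
  x=-2.867: |R|=0.72543 <1
  x=-4.203: |R|=1.13359 >1
  x=-3.911: |R|=1.05567 >1
  x=-3.764: |R|=1.01433 >1
So |R|<1 on (-3.7143, 0).

(-3.7143,0); λ=-8 ⇒ h* = (26/7)/8 = 0.4643.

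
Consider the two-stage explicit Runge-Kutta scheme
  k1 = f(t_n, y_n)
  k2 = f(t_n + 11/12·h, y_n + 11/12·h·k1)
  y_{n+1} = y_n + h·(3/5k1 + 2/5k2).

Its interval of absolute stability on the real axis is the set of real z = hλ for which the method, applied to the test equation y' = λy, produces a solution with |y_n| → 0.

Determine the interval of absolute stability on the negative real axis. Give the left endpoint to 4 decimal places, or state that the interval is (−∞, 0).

z∈(-2.7273,0).

With y'=λy (z=hλ):
  k1=λy_n ⇒ h·k1=z·y_n;  k2=λ(1+11/12z)y_n ⇒ h·k2=z(1+11/12z)y_n
  y_{n+1}/y_n = 1 + 3/5z + 2/5z(1+11/12z) = 1 + z + 11/30z²
  ⇒ R(z) = 1 + z + 11/30z².

Boundary: |R(x)|=1, x<0.
x=-0.66: |R|=0.4997
R=1: x+11/30x²=0 ⇒ x=−30/11=-2.7273; min R=1−1/(4·11/30)=0.3182>−1
Confirm numerically:
  x=-2.218: |R|=0.58583 <1
  x=-1.448: |R|=0.32079 <1
  x=-1.280: |R|=0.32075 <1
  x=-3.040: |R|=1.34859 >1
  x=-2.943: |R|=1.23279 >1
Stable set (-2.7273, 0).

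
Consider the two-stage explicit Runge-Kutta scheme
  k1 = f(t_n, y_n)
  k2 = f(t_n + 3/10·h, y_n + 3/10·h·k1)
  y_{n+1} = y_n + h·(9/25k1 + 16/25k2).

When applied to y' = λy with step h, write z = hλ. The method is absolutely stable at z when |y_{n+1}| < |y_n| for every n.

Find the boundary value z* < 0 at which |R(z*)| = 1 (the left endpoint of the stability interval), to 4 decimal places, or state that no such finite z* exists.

Test eqn y'=λy, z=hλ:
  k1=λy_n ⇒ h·k1=z·y_n;  k2=λ(1+3/10z)y_n ⇒ h·k2=z(1+3/10z)y_n
  y_{n+1}/y_n = 1 + 9/25z + 16/25z(1+3/10z) = 1 + z + 24/125z²
  Hence R(z) = 1 + z + 24/125z².

Find x<0 with |R(x)|<1.
x=-1.3: |R|=0.0245
R=1: x+24/125x²=0 ⇒ x=−125/24=-5.2083; min R=1−1/(4·24/125)=-0.3021>−1
Confirm numerically:
  x=-5.148: |R|=0.94037 <1
  x=-3.910: |R|=0.02532 <1
  x=-3.244: |R|=0.22348 <1
  x=-2.697: |R|=0.30043 <1
  x=-5.430: |R|=1.23110 >1
  x=-5.412: |R|=1.21163 >1
  x=-5.310: |R|=1.10365 >1
So |R|<1 on (-5.2083, 0).

left endpoint -5.2083.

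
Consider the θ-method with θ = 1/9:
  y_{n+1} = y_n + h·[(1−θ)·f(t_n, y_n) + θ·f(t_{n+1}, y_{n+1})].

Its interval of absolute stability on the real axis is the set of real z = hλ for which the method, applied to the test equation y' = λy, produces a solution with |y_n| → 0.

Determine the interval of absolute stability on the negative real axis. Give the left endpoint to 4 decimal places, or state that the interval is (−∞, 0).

On y'=λy, z=hλ:
  y_{n+1} = y_n + z·[8/9·y_n + 1/9·y_{n+1}] ⇒ (1 − 1/9z)y_{n+1} = (1 + 8/9z)y_n
  ⇒ R(z) = (1 + 8/9z)/(1 − 1/9z).

Need |R(x)|<1, x<0.
x=-0.33: |R|=0.6817
R=−1: 1+8/9x = −1+1/9x ⇒ -7/9x=2 ⇒ x=2/(-7/9)=-2.5714
Confirm numerically:
  x=-2.518: |R|=0.96753 <1
  x=-1.920: |R|=0.58242 <1
  x=-1.727: |R|=0.44896 <1
  x=-3.014: |R|=1.25787 >1
  x=-3.011: |R|=1.25618 >1
Interval (-2.5714, 0).

(-2.5714, 0).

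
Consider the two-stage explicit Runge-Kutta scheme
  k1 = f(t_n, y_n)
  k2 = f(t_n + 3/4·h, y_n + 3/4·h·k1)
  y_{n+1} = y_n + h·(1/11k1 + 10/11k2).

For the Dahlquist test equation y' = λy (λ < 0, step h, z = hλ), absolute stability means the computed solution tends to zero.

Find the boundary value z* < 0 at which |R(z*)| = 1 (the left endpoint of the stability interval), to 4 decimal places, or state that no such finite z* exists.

z* = -1.4667.

On y'=λy, z=hλ:
  k1=λy_n ⇒ h·k1=z·y_n;  k2=λ(1+3/4z)y_n ⇒ h·k2=z(1+3/4z)y_n
  y_{n+1}/y_n = 1 + 1/11z + 10/11z(1+3/4z) = 1 + z + 15/22z²
  R(z) = 1 + z + 15/22z².

Need |R(x)|<1, x<0.
x=-0.48: |R|=0.6771
R=1: x+15/22x²=0 ⇒ x=−22/15=-1.4667; min R=1−1/(4·15/22)=0.6333>−1
Confirm numerically:
  x=-1.223: |R|=0.79682 <1
  x=-1.165: |R|=0.76038 <1
  x=-0.937: |R|=0.66162 <1
  x=-0.693: |R|=0.63444 <1
  x=-2.059: |R|=1.83156 >1
  x=-1.893: |R|=1.55026 >1
  x=-1.721: |R|=1.29844 >1
So |R|<1 on (-1.4667, 0).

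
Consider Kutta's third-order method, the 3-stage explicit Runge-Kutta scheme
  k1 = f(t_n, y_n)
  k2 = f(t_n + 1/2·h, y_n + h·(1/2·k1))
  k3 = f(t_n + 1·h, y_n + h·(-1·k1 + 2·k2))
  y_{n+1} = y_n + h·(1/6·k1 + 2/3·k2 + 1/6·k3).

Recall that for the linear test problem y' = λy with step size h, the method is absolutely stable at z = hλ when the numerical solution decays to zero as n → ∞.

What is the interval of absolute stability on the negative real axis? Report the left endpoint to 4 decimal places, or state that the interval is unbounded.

z∈(-2.5127,0).

Set f=λy, z=hλ:
  order 3, 3-stage ⇒ R(z)=1+z+z^2/2+z^3/6
  (e.g. R(-1.48)=0.07490, |R|=0.07490)

Need |R(x)|<1, x<0.
x=-1.48: |R|=0.0749
|R(-2.2)|=0.5547 |R(-1.34)|=0.1568 |R(-0.69)|=0.4933
Bisect:
  x_lo=-3.3901 |R|=3.1373  x_hi=-0.1321 |R|=0.8763
  mid=-1.76108 |R|=0.12068 →hi
  mid=-2.57558 |R|=1.10634 →lo
  mid=-2.16833 |R|=0.51662 →hi
  mid=-2.37195 |R|=0.78304 →hi
  mid=-2.47377 |R|=0.93705 →hi
  mid=-2.52467 |R|=1.01972 →lo
  mid=-2.49922 |R|=0.97790 →hi
  mid=-2.51195 |R|=0.99869 →hi
  ...
  [-2.51294,-2.51274] ⇒ x*=-2.5127
Stable set (-2.5127, 0).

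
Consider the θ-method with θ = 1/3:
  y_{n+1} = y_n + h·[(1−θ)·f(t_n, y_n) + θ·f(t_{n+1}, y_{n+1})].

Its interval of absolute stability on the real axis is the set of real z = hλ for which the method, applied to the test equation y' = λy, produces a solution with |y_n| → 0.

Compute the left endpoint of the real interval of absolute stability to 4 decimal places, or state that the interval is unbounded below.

With y'=λy (z=hλ):
  y_{n+1} = y_n + z·[2/3·y_n + 1/3·y_{n+1}] ⇒ (1 − 1/3z)y_{n+1} = (1 + 2/3z)y_n
  R(z) = (1 + 2/3z)/(1 − 1/3z).

Find x<0 with |R(x)|<1.
x=-0.58: |R|=0.5140
R=−1: 1+2/3x = −1+1/3x ⇒ -1/3x=2 ⇒ x=2/(-1/3)=-6.0000
Confirm numerically:
  x=-5.061: |R|=0.88351 <1
  x=-4.848: |R|=0.85321 <1
  x=-4.718: |R|=0.83389 <1
  x=-2.438: |R|=0.34498 <1
  x=-6.335: |R|=1.03589 >1
  x=-6.162: |R|=1.01768 >1
Stable set (-6.0000, 0).

left endpoint -6.0000.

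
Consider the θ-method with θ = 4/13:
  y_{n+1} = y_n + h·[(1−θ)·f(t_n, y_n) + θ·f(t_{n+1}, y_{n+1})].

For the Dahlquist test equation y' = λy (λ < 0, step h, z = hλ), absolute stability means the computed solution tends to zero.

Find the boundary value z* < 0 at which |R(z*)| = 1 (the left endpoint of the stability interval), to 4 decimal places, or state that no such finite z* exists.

z* = -5.2000.

Set f=λy, z=hλ:
  y_{n+1} = y_n + z·[9/13·y_n + 4/13·y_{n+1}] ⇒ (1 − 4/13z)y_{n+1} = (1 + 9/13z)y_n
  ⇒ R(z) = (1 + 9/13z)/(1 − 4/13z).

Need |R(x)|<1, x<0.
x=-1.34: |R|=0.0512
R=−1: 1+9/13x = −1+4/13x ⇒ -5/13x=2 ⇒ x=2/(-5/13)=-5.2000
Confirm numerically:
  x=-4.984: |R|=0.96721 <1
  x=-4.963: |R|=0.96393 <1
  x=-2.790: |R|=0.50124 <1
  x=-5.284: |R|=1.01230 >1
  x=-5.268: |R|=1.00998 >1
Stable set (-5.2000, 0).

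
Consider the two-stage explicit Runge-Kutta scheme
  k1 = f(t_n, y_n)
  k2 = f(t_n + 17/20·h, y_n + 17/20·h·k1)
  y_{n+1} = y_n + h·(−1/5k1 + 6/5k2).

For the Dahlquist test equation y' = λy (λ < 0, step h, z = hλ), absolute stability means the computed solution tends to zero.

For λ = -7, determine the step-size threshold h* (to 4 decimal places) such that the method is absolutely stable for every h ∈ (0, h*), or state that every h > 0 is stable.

With y'=λy (z=hλ):
  k1=λy_n ⇒ h·k1=z·y_n;  k2=λ(1+17/20z)y_n ⇒ h·k2=z(1+17/20z)y_n
  y_{n+1}/y_n = 1 − 1/5z + 6/5z(1+17/20z) = 1 + z + 51/50z²
  ⇒ R(z) = 1 + z + 51/50z².

Boundary: |R(x)|=1, x<0.
x=-0.73: |R|=0.8136
R=1: x+51/50x²=0 ⇒ x=−50/51=-0.9804; min R=1−1/(4·51/50)=0.7549>−1
Confirm numerically:
  x=-0.648: |R|=0.78030 <1
  x=-0.627: |R|=0.77399 <1
  x=-0.621: |R|=0.77235 <1
  x=-1.320: |R|=1.45725 >1
  x=-1.141: |R|=1.18692 >1
Interval (-0.9804, 0).

(-0.9804,0); λ=-7 ⇒ h* = (50/51)/7 = 0.1401.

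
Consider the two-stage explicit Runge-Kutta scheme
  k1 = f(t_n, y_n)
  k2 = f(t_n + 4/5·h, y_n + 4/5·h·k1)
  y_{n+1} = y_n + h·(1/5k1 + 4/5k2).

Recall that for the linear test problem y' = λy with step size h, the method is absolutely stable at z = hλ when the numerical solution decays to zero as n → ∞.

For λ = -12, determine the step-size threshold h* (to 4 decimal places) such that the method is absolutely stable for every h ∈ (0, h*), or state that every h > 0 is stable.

(-1.5625,0); λ=-12 ⇒ h* = (25/16)/12 = 0.1302.

With y'=λy (z=hλ):
  k1=λy_n ⇒ h·k1=z·y_n;  k2=λ(1+4/5z)y_n ⇒ h·k2=z(1+4/5z)y_n
  y_{n+1}/y_n = 1 + 1/5z + 4/5z(1+4/5z) = 1 + z + 16/25z²
  so R(z) = 1 + z + 16/25z².

Find x<0 with |R(x)|<1.
x=-0.81: |R|=0.6099
R=1: x+16/25x²=0 ⇒ x=−25/16=-1.5625; min R=1−1/(4·16/25)=0.6094>−1
Confirm numerically:
  x=-1.280: |R|=0.76858 <1
  x=-1.211: |R|=0.72757 <1
  x=-0.749: |R|=0.61004 <1
  x=-2.031: |R|=1.60898 >1
  x=-1.893: |R|=1.40041 >1
Stable set (-1.5625, 0).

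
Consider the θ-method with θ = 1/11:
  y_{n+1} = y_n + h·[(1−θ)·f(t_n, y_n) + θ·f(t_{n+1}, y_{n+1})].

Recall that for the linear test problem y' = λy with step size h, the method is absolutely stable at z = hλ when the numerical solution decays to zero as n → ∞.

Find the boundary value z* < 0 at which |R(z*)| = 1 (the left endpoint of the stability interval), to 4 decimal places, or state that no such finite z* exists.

With y'=λy (z=hλ):
  y_{n+1} = y_n + z·[10/11·y_n + 1/11·y_{n+1}] ⇒ (1 − 1/11z)y_{n+1} = (1 + 10/11z)y_n
  ⇒ R(z) = (1 + 10/11z)/(1 − 1/11z).

Solve |R(x)|<1 on ℝ⁻.
x=-1.26: |R|=0.1305
R=−1: 1+10/11x = −1+1/11x ⇒ -9/11x=2 ⇒ x=2/(-9/11)=-2.4444
Confirm numerically:
  x=-2.012: |R|=0.70089 <1
  x=-1.367: |R|=0.21590 <1
  x=-1.145: |R|=0.03705 <1
  x=-2.874: |R|=1.27865 >1
  x=-2.502: |R|=1.03836 >1
So |R|<1 on (-2.4444, 0).

z* = -2.4444.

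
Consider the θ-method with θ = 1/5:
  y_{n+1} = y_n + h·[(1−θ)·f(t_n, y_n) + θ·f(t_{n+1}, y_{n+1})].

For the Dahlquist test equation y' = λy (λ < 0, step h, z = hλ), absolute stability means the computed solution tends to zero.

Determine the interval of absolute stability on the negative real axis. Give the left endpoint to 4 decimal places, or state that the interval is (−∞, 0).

With y'=λy (z=hλ):
  y_{n+1} = y_n + z·[4/5·y_n + 1/5·y_{n+1}] ⇒ (1 − 1/5z)y_{n+1} = (1 + 4/5z)y_n
  so R(z) = (1 + 4/5z)/(1 − 1/5z).

Boundary: |R(x)|=1, x<0.
x=-0.92: |R|=0.2230
R=−1: 1+4/5x = −1+1/5x ⇒ -3/5x=2 ⇒ x=2/(-3/5)=-3.3333
Confirm numerically:
  x=-3.071: |R|=0.90249 <1
  x=-2.691: |R|=0.74945 <1
  x=-2.002: |R|=0.42959 <1
  x=-3.556: |R|=1.07807 >1
  x=-3.382: |R|=1.01742 >1
Interval (-3.3333, 0).

z∈(-3.3333,0).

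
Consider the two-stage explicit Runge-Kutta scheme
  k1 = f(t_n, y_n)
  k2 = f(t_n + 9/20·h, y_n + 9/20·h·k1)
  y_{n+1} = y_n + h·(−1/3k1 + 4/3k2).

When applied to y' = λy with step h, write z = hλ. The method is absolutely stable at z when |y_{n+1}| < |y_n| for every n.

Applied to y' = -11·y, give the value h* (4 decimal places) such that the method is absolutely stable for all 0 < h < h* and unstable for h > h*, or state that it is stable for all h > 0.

On y'=λy, z=hλ:
  k1=λy_n ⇒ h·k1=z·y_n;  k2=λ(1+9/20z)y_n ⇒ h·k2=z(1+9/20z)y_n
  y_{n+1}/y_n = 1 − 1/3z + 4/3z(1+9/20z) = 1 + z + 3/5z²
  R(z) = 1 + z + 3/5z².

Need |R(x)|<1, x<0.
x=-0.5: |R|=0.6500
R=1: x+3/5x²=0 ⇒ x=−5/3=-1.6667; min R=1−1/(4·3/5)=0.5833>−1
Confirm numerically:
  x=-0.893: |R|=0.58547 <1
  x=-0.798: |R|=0.58408 <1
  x=-0.748: |R|=0.58770 <1
  x=-1.950: |R|=1.33150 >1
  x=-1.839: |R|=1.19015 >1
  x=-1.766: |R|=1.10525 >1
Stable set (-1.6667, 0).

(-1.6667,0); λ=-11 ⇒ h* = (5/3)/11 = 0.1515.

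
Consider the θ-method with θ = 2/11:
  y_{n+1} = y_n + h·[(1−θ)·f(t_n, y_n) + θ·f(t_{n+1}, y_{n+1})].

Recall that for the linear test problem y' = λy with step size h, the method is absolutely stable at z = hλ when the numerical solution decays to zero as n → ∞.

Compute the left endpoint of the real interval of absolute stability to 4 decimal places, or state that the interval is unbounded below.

left endpoint -3.1429.

With y'=λy (z=hλ):
  y_{n+1} = y_n + z·[9/11·y_n + 2/11·y_{n+1}] ⇒ (1 − 2/11z)y_{n+1} = (1 + 9/11z)y_n
  R(z) = (1 + 9/11z)/(1 − 2/11z).

Solve |R(x)|<1 on ℝ⁻.
x=-0.5: |R|=0.5417
R=−1: 1+9/11x = −1+2/11x ⇒ -7/11x=2 ⇒ x=2/(-7/11)=-3.1429
Confirm numerically:
  x=-2.923: |R|=0.90864 <1
  x=-2.413: |R|=0.67718 <1
  x=-2.280: |R|=0.61183 <1
  x=-1.877: |R|=0.39942 <1
  x=-3.664: |R|=1.19904 >1
  x=-3.298: |R|=1.06172 >1
Stable set (-3.1429, 0).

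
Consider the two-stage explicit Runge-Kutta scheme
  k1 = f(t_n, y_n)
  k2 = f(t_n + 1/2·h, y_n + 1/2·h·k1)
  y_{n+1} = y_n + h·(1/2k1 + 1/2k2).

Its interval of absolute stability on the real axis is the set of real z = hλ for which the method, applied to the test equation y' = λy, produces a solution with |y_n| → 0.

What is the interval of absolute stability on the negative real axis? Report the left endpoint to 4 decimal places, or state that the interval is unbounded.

On y'=λy, z=hλ:
  k1=λy_n ⇒ h·k1=z·y_n;  k2=λ(1+1/2z)y_n ⇒ h·k2=z(1+1/2z)y_n
  y_{n+1}/y_n = 1 + 1/2z + 1/2z(1+1/2z) = 1 + z + 1/4z²
  Hence R(z) = 1 + z + 1/4z².

Solve |R(x)|<1 on ℝ⁻.
x=-1.76: |R|=0.0144
R=1: x+1/4x²=0 ⇒ x=−4=-4.0000; min R=1−1/(4·1/4)=0.0000>−1
Confirm numerically:
  x=-3.653: |R|=0.68310 <1
  x=-3.115: |R|=0.31081 <1
  x=-2.648: |R|=0.10498 <1
  x=-1.882: |R|=0.00348 <1
  x=-4.543: |R|=1.61671 >1
  x=-4.372: |R|=1.40660 >1
  x=-4.110: |R|=1.11303 >1
So |R|<1 on (-4.0000, 0).

(-4.0000, 0).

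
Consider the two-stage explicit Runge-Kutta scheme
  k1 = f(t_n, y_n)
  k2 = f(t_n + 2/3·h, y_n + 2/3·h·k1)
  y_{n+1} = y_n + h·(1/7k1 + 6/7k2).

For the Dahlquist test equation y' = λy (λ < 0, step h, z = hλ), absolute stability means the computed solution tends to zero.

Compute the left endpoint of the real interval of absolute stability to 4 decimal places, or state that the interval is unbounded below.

z* = -1.7500.

With y'=λy (z=hλ):
  k1=λy_n ⇒ h·k1=z·y_n;  k2=λ(1+2/3z)y_n ⇒ h·k2=z(1+2/3z)y_n
  y_{n+1}/y_n = 1 + 1/7z + 6/7z(1+2/3z) = 1 + z + 4/7z²
  R(z) = 1 + z + 4/7z².

Solve |R(x)|<1 on ℝ⁻.
x=-1.26: |R|=0.6472
R=1: x+4/7x²=0 ⇒ x=−7/4=-1.7500; min R=1−1/(4·4/7)=0.5625>−1
Confirm numerically:
  x=-1.366: |R|=0.70026 <1
  x=-1.359: |R|=0.69636 <1
  x=-0.811: |R|=0.56484 <1
  x=-0.702: |R|=0.57960 <1
  x=-2.311: |R|=1.74084 >1
  x=-2.200: |R|=1.56571 >1
  x=-1.796: |R|=1.04721 >1
So |R|<1 on (-1.7500, 0).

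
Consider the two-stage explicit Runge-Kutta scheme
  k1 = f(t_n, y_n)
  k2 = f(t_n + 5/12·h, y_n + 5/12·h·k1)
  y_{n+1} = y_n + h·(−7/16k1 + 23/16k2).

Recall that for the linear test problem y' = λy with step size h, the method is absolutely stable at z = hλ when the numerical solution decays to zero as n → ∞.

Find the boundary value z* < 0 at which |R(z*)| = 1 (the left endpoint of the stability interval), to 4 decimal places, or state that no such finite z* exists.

On y'=λy, z=hλ:
  k1=λy_n ⇒ h·k1=z·y_n;  k2=λ(1+5/12z)y_n ⇒ h·k2=z(1+5/12z)y_n
  y_{n+1}/y_n = 1 − 7/16z + 23/16z(1+5/12z) = 1 + z + 115/192z²
  R(z) = 1 + z + 115/192z².

Solve |R(x)|<1 on ℝ⁻.
x=-0.72: |R|=0.5905
R=1: x+115/192x²=0 ⇒ x=−192/115=-1.6696; min R=1−1/(4·115/192)=0.5826>−1
Confirm numerically:
  x=-1.590: |R|=0.92423 <1
  x=-0.883: |R|=0.58400 <1
  x=-0.734: |R|=0.58869 <1
  x=-0.714: |R|=0.59135 <1
  x=-2.233: |R|=1.75358 >1
  x=-2.131: |R|=1.58897 >1
  x=-2.020: |R|=1.42399 >1
So |R|<1 on (-1.6696, 0).

z* = -1.6696.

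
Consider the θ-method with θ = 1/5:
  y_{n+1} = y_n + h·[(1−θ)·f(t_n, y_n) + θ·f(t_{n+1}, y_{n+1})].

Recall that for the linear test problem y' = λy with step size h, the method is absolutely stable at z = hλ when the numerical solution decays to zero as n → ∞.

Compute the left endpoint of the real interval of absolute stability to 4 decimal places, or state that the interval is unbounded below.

Set f=λy, z=hλ:
  y_{n+1} = y_n + z·[4/5·y_n + 1/5·y_{n+1}] ⇒ (1 − 1/5z)y_{n+1} = (1 + 4/5z)y_n
  so R(z) = (1 + 4/5z)/(1 − 1/5z).

Need |R(x)|<1, x<0.
x=-1.28: |R|=0.0191
R=−1: 1+4/5x = −1+1/5x ⇒ -3/5x=2 ⇒ x=2/(-3/5)=-3.3333
Confirm numerically:
  x=-2.917: |R|=0.84224 <1
  x=-2.731: |R|=0.76627 <1
  x=-1.856: |R|=0.35356 <1
  x=-1.474: |R|=0.13840 <1
  x=-3.866: |R|=1.18024 >1
  x=-3.373: |R|=1.01421 >1
Stable set (-3.3333, 0).

z* = -3.3333.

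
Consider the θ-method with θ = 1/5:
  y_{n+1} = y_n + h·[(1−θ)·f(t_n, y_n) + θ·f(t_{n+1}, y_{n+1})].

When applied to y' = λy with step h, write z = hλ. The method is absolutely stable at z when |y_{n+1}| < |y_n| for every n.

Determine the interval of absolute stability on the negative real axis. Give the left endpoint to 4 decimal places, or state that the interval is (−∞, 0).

(-3.3333, 0).

With y'=λy (z=hλ):
  y_{n+1} = y_n + z·[4/5·y_n + 1/5·y_{n+1}] ⇒ (1 − 1/5z)y_{n+1} = (1 + 4/5z)y_n
  R(z) = (1 + 4/5z)/(1 − 1/5z).

Need |R(x)|<1, x<0.
x=-0.47: |R|=0.5704
R=−1: 1+4/5x = −1+1/5x ⇒ -3/5x=2 ⇒ x=2/(-3/5)=-3.3333
Confirm numerically:
  x=-3.290: |R|=0.98432 <1
  x=-3.081: |R|=0.90632 <1
  x=-1.819: |R|=0.33377 <1
  x=-3.920: |R|=1.19731 >1
  x=-3.889: |R|=1.18754 >1
Stable set (-3.3333, 0).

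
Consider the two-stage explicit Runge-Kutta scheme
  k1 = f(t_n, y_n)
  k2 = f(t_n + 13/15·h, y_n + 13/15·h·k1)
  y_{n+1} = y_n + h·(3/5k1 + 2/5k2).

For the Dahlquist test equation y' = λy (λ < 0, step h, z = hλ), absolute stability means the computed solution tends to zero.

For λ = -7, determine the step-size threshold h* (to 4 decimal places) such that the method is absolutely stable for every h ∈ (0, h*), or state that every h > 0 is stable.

(-2.8846,0); λ=-7 ⇒ h* = (75/26)/7 = 0.4121.

With y'=λy (z=hλ):
  k1=λy_n ⇒ h·k1=z·y_n;  k2=λ(1+13/15z)y_n ⇒ h·k2=z(1+13/15z)y_n
  y_{n+1}/y_n = 1 + 3/5z + 2/5z(1+13/15z) = 1 + z + 26/75z²
  ⇒ R(z) = 1 + z + 26/75z².

Find x<0 with |R(x)|<1.
x=-0.95: |R|=0.3629
R=1: x+26/75x²=0 ⇒ x=−75/26=-2.8846; min R=1−1/(4·26/75)=0.2788>−1
Confirm numerically:
  x=-2.861: |R|=0.97658 <1
  x=-2.363: |R|=0.57271 <1
  x=-1.650: |R|=0.29380 <1
  x=-1.215: |R|=0.29676 <1
  x=-3.246: |R|=1.40666 >1
  x=-2.928: |R|=1.04404 >1
  x=-2.923: |R|=1.03890 >1
Stable set (-2.8846, 0).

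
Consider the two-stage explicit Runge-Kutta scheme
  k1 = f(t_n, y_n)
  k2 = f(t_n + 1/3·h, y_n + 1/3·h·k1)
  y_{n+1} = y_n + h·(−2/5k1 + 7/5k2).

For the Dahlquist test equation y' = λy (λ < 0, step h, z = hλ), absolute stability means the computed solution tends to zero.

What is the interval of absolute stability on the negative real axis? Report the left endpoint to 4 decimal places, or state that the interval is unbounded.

(-2.1429, 0).

Test eqn y'=λy, z=hλ:
  k1=λy_n ⇒ h·k1=z·y_n;  k2=λ(1+1/3z)y_n ⇒ h·k2=z(1+1/3z)y_n
  y_{n+1}/y_n = 1 − 2/5z + 7/5z(1+1/3z) = 1 + z + 7/15z²
  Hence R(z) = 1 + z + 7/15z².

Need |R(x)|<1, x<0.
x=-0.71: |R|=0.5252
R=1: x+7/15x²=0 ⇒ x=−15/7=-2.1429; min R=1−1/(4·7/15)=0.4643>−1
Confirm numerically:
  x=-1.840: |R|=0.73995 <1
  x=-1.432: |R|=0.52496 <1
  x=-1.185: |R|=0.47031 <1
  x=-1.045: |R|=0.46461 <1
  x=-2.247: |R|=1.10920 >1
  x=-2.201: |R|=1.05972 >1
  x=-2.177: |R|=1.03469 >1
Interval (-2.1429, 0).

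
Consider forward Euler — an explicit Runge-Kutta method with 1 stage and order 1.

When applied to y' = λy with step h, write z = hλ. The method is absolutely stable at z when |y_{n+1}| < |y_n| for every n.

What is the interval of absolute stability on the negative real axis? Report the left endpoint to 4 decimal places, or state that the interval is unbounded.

Test eqn y'=λy, z=hλ:
  order 1, 1-stage ⇒ R(z)=1+z
  (e.g. R(-0.66)=0.34000, |R|=0.34000)

Solve |R(x)|<1 on ℝ⁻.
x=-0.66: |R|=0.3400
|R(-2.36)|=1.3600 |R(-1.77)|=0.7700 |R(-0.64)|=0.3600
Bisect:
  x_lo=-2.7485 |R|=1.7485  x_hi=-0.3512 |R|=0.6488
  mid=-1.54986 |R|=0.54986 →hi
  mid=-2.14918 |R|=1.14918 →lo
  mid=-1.84952 |R|=0.84952 →hi
  mid=-1.99935 |R|=0.99935 →hi
  mid=-2.07426 |R|=1.07426 →lo
  mid=-2.03681 |R|=1.03681 →lo
  mid=-2.01808 |R|=1.01808 →lo
  mid=-2.00871 |R|=1.00871 →lo
  ...
  [-2.00008,-1.99993] ⇒ x*=-2.0000
Interval (-2.0000, 0).

(-2.0000, 0).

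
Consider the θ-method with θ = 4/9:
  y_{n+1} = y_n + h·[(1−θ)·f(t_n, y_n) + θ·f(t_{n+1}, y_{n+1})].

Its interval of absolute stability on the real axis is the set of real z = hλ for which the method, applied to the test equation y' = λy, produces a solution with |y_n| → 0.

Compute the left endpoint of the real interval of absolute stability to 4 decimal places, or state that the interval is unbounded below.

z* = -18.0000.

Test eqn y'=λy, z=hλ:
  y_{n+1} = y_n + z·[5/9·y_n + 4/9·y_{n+1}] ⇒ (1 − 4/9z)y_{n+1} = (1 + 5/9z)y_n
  R(z) = (1 + 5/9z)/(1 − 4/9z).

Find x<0 with |R(x)|<1.
x=-0.7: |R|=0.4661
R=−1: 1+5/9x = −1+4/9x ⇒ -1/9x=2 ⇒ x=2/(-1/9)=-18.0000
Confirm numerically:
  x=-16.068: |R|=0.97363 <1
  x=-12.036: |R|=0.89563 <1
  x=-11.723: |R|=0.88769 <1
  x=-9.988: |R|=0.83633 <1
  x=-18.522: |R|=1.00628 >1
  x=-18.072: |R|=1.00089 >1
So |R|<1 on (-18.0000, 0).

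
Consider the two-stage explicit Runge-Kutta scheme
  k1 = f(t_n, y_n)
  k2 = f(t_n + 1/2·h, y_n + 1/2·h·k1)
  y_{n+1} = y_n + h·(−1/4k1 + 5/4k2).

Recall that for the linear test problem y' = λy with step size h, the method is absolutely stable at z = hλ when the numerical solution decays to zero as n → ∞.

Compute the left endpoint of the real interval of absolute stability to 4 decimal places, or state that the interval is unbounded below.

left endpoint -1.6000.

Set f=λy, z=hλ:
  k1=λy_n ⇒ h·k1=z·y_n;  k2=λ(1+1/2z)y_n ⇒ h·k2=z(1+1/2z)y_n
  y_{n+1}/y_n = 1 − 1/4z + 5/4z(1+1/2z) = 1 + z + 5/8z²
  so R(z) = 1 + z + 5/8z².

Find x<0 with |R(x)|<1.
x=-1.1: |R|=0.6562
R=1: x+5/8x²=0 ⇒ x=−8/5=-1.6000; min R=1−1/(4·5/8)=0.6000>−1
Confirm numerically:
  x=-1.144: |R|=0.67396 <1
  x=-0.860: |R|=0.60225 <1
  x=-0.667: |R|=0.61106 <1
  x=-2.197: |R|=1.81976 >1
  x=-2.190: |R|=1.80756 >1
So |R|<1 on (-1.6000, 0).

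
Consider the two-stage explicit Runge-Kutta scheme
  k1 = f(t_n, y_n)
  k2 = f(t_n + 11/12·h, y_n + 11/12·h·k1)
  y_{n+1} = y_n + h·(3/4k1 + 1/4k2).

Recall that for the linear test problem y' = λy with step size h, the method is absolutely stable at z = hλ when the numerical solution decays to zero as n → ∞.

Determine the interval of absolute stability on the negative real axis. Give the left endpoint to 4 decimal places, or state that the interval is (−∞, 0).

On y'=λy, z=hλ:
  k1=λy_n ⇒ h·k1=z·y_n;  k2=λ(1+11/12z)y_n ⇒ h·k2=z(1+11/12z)y_n
  y_{n+1}/y_n = 1 + 3/4z + 1/4z(1+11/12z) = 1 + z + 11/48z²
  so R(z) = 1 + z + 11/48z².

Find x<0 with |R(x)|<1.
x=-0.52: |R|=0.5420
R=1: x+11/48x²=0 ⇒ x=−48/11=-4.3636; min R=1−1/(4·11/48)=-0.0909>−1
Confirm numerically:
  x=-4.018: |R|=0.68174 <1
  x=-3.305: |R|=0.19819 <1
  x=-2.885: |R|=0.02241 <1
  x=-2.288: |R|=0.08833 <1
  x=-4.730: |R|=1.39712 >1
  x=-4.522: |R|=1.16411 >1
Interval (-4.3636, 0).

(-4.3636, 0).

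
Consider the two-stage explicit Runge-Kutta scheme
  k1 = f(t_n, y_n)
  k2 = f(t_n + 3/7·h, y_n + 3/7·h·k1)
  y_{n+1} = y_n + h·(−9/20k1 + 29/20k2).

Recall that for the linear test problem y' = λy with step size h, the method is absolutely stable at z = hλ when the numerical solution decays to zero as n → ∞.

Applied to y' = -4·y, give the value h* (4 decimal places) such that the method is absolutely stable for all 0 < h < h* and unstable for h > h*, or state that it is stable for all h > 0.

(-1.6092,0); λ=-4 ⇒ h* = (140/87)/4 = 0.4023.

Set f=λy, z=hλ:
  k1=λy_n ⇒ h·k1=z·y_n;  k2=λ(1+3/7z)y_n ⇒ h·k2=z(1+3/7z)y_n
  y_{n+1}/y_n = 1 − 9/20z + 29/20z(1+3/7z) = 1 + z + 87/140z²
  ⇒ R(z) = 1 + z + 87/140z².

Need |R(x)|<1, x<0.
x=-1.44: |R|=0.8486
R=1: x+87/140x²=0 ⇒ x=−140/87=-1.6092; min R=1−1/(4·87/140)=0.5977>−1
Confirm numerically:
  x=-1.362: |R|=0.79078 <1
  x=-1.338: |R|=0.77451 <1
  x=-0.897: |R|=0.60301 <1
  x=-2.143: |R|=1.71088 >1
  x=-1.629: |R|=1.02005 >1
So |R|<1 on (-1.6092, 0).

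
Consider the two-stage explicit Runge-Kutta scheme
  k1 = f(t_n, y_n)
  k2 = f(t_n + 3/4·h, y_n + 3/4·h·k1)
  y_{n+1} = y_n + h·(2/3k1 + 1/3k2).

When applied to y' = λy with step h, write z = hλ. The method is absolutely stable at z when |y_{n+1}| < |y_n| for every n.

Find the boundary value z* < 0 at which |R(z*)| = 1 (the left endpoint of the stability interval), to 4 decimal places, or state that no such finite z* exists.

left endpoint -4.0000.

Set f=λy, z=hλ:
  k1=λy_n ⇒ h·k1=z·y_n;  k2=λ(1+3/4z)y_n ⇒ h·k2=z(1+3/4z)y_n
  y_{n+1}/y_n = 1 + 2/3z + 1/3z(1+3/4z) = 1 + z + 1/4z²
  R(z) = 1 + z + 1/4z².

Find x<0 with |R(x)|<1.
x=-1.51: |R|=0.0600
R=1: x+1/4x²=0 ⇒ x=−4=-4.0000; min R=1−1/(4·1/4)=0.0000>−1
Confirm numerically:
  x=-3.681: |R|=0.70644 <1
  x=-3.106: |R|=0.30581 <1
  x=-2.439: |R|=0.04818 <1
  x=-2.060: |R|=0.00090 <1
  x=-4.298: |R|=1.32020 >1
  x=-4.194: |R|=1.20341 >1
  x=-4.175: |R|=1.18266 >1
So |R|<1 on (-4.0000, 0).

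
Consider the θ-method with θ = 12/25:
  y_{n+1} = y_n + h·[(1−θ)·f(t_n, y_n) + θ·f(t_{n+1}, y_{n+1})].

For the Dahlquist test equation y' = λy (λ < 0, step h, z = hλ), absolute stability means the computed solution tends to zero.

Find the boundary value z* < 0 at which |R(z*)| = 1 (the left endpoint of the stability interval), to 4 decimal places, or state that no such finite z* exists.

z* = -50.0000.

Test eqn y'=λy, z=hλ:
  y_{n+1} = y_n + z·[13/25·y_n + 12/25·y_{n+1}] ⇒ (1 − 12/25z)y_{n+1} = (1 + 13/25z)y_n
  R(z) = (1 + 13/25z)/(1 − 12/25z).

Find x<0 with |R(x)|<1.
x=-0.3: |R|=0.7378
R=−1: 1+13/25x = −1+12/25x ⇒ -1/25x=2 ⇒ x=2/(-1/25)=-50.0000
Confirm numerically:
  x=-39.383: |R|=0.97866 <1
  x=-34.349: |R|=0.96420 <1
  x=-30.880: |R|=0.95166 <1
  x=-24.426: |R|=0.91961 <1
  x=-50.431: |R|=1.00068 >1
  x=-50.258: |R|=1.00041 >1
So |R|<1 on (-50.0000, 0).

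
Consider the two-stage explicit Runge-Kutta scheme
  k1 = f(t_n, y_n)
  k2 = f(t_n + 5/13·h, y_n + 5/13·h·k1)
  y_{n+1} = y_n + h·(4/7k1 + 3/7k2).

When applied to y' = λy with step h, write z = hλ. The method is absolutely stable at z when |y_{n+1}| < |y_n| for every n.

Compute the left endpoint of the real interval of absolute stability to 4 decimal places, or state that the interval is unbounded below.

Test eqn y'=λy, z=hλ:
  k1=λy_n ⇒ h·k1=z·y_n;  k2=λ(1+5/13z)y_n ⇒ h·k2=z(1+5/13z)y_n
  y_{n+1}/y_n = 1 + 4/7z + 3/7z(1+5/13z) = 1 + z + 15/91z²
  R(z) = 1 + z + 15/91z².

Boundary: |R(x)|=1, x<0.
x=-0.6: |R|=0.4593
R=1: x+15/91x²=0 ⇒ x=−91/15=-6.0667; min R=1−1/(4·15/91)=-0.5167>−1
Confirm numerically:
  x=-4.844: |R|=0.02375 <1
  x=-4.063: |R|=0.34191 <1
  x=-3.382: |R|=0.49663 <1
  x=-6.486: |R|=1.44832 >1
  x=-6.380: |R|=1.32952 >1
So |R|<1 on (-6.0667, 0).

left endpoint -6.0667.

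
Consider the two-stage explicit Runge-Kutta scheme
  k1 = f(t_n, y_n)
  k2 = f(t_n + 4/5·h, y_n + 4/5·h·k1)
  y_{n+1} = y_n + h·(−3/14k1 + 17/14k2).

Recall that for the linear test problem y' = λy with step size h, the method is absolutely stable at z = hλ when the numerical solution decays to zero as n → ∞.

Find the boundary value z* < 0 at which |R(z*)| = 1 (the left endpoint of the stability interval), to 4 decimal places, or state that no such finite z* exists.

Set f=λy, z=hλ:
  k1=λy_n ⇒ h·k1=z·y_n;  k2=λ(1+4/5z)y_n ⇒ h·k2=z(1+4/5z)y_n
  y_{n+1}/y_n = 1 − 3/14z + 17/14z(1+4/5z) = 1 + z + 34/35z²
  ⇒ R(z) = 1 + z + 34/35z².

Need |R(x)|<1, x<0.
x=-0.83: |R|=0.8392
R=1: x+34/35x²=0 ⇒ x=−35/34=-1.0294; min R=1−1/(4·34/35)=0.7426>−1
Confirm numerically:
  x=-0.928: |R|=0.90858 <1
  x=-0.900: |R|=0.88686 <1
  x=-0.835: |R|=0.84230 <1
  x=-0.490: |R|=0.74324 <1
  x=-1.435: |R|=1.56539 >1
  x=-1.215: |R|=1.21905 >1
So |R|<1 on (-1.0294, 0).

z* = -1.0294.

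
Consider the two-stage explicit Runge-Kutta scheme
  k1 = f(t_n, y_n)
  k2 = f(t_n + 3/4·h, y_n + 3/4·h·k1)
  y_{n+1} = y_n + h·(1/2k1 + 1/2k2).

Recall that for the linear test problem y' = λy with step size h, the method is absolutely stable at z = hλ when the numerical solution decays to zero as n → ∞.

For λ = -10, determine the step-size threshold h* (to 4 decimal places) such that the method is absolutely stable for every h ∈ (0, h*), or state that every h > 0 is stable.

(-2.6667,0); λ=-10 ⇒ h* = (8/3)/10 = 0.2667.

Set f=λy, z=hλ:
  k1=λy_n ⇒ h·k1=z·y_n;  k2=λ(1+3/4z)y_n ⇒ h·k2=z(1+3/4z)y_n
  y_{n+1}/y_n = 1 + 1/2z + 1/2z(1+3/4z) = 1 + z + 3/8z²
  ⇒ R(z) = 1 + z + 3/8z².

Find x<0 with |R(x)|<1.
x=-1.1: |R|=0.3538
R=1: x+3/8x²=0 ⇒ x=−8/3=-2.6667; min R=1−1/(4·3/8)=0.3333>−1
Confirm numerically:
  x=-2.439: |R|=0.79177 <1
  x=-2.337: |R|=0.71109 <1
  x=-2.214: |R|=0.62417 <1
  x=-1.343: |R|=0.33337 <1
  x=-3.177: |R|=1.60800 >1
  x=-2.952: |R|=1.31586 >1
  x=-2.738: |R|=1.07324 >1
So |R|<1 on (-2.6667, 0).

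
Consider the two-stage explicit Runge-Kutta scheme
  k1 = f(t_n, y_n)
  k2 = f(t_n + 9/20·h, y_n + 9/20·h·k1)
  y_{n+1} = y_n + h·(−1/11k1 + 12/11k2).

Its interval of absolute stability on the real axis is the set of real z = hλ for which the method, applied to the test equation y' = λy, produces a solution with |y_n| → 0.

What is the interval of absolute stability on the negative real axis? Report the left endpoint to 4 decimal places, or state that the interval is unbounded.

(-2.0370, 0).

With y'=λy (z=hλ):
  k1=λy_n ⇒ h·k1=z·y_n;  k2=λ(1+9/20z)y_n ⇒ h·k2=z(1+9/20z)y_n
  y_{n+1}/y_n = 1 − 1/11z + 12/11z(1+9/20z) = 1 + z + 27/55z²
  ⇒ R(z) = 1 + z + 27/55z².

Need |R(x)|<1, x<0.
x=-0.51: |R|=0.6177
R=1: x+27/55x²=0 ⇒ x=−55/27=-2.0370; min R=1−1/(4·27/55)=0.4907>−1
Confirm numerically:
  x=-1.761: |R|=0.76137 <1
  x=-1.750: |R|=0.75341 <1
  x=-1.450: |R|=0.58214 <1
  x=-0.847: |R|=0.50518 <1
  x=-2.365: |R|=1.38077 >1
  x=-2.182: |R|=1.15528 >1
Stable set (-2.0370, 0).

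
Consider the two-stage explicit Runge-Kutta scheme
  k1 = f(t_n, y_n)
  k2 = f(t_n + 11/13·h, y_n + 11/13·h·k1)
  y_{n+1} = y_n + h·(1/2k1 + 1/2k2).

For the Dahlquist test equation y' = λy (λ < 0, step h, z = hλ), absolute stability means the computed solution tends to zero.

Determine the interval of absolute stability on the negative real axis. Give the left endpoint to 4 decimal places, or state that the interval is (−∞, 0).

On y'=λy, z=hλ:
  k1=λy_n ⇒ h·k1=z·y_n;  k2=λ(1+11/13z)y_n ⇒ h·k2=z(1+11/13z)y_n
  y_{n+1}/y_n = 1 + 1/2z + 1/2z(1+11/13z) = 1 + z + 11/26z²
  ⇒ R(z) = 1 + z + 11/26z².

Find x<0 with |R(x)|<1.
x=-1.65: |R|=0.5018
R=1: x+11/26x²=0 ⇒ x=−26/11=-2.3636; min R=1−1/(4·11/26)=0.4091>−1
Confirm numerically:
  x=-2.147: |R|=0.80322 <1
  x=-1.918: |R|=0.63838 <1
  x=-1.481: |R|=0.44696 <1
  x=-1.004: |R|=0.42247 <1
  x=-2.784: |R|=1.49512 >1
  x=-2.643: |R|=1.31238 >1
  x=-2.544: |R|=1.19413 >1
So |R|<1 on (-2.3636, 0).

(-2.3636, 0).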